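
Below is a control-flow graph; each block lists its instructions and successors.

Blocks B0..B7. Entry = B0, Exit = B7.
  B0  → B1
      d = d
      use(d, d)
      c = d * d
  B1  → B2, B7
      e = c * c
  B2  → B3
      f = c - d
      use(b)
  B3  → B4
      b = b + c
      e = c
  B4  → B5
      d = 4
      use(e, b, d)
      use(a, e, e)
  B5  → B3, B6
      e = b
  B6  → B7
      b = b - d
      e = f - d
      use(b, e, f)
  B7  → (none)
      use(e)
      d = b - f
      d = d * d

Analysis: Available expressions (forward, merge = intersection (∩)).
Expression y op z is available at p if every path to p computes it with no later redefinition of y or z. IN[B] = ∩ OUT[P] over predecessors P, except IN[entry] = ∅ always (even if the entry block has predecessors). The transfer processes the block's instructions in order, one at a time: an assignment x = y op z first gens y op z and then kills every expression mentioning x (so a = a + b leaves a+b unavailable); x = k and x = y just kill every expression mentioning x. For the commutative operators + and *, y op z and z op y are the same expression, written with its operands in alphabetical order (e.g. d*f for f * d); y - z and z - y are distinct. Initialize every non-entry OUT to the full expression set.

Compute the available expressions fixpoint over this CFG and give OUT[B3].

Answer: {c*c}

Working:
Converged values:
  B0:   IN={}   OUT={d*d}
  B1:   IN={d*d}   OUT={c*c, d*d}
  B2:   IN={c*c, d*d}   OUT={c*c, c-d, d*d}
  B3:   IN={c*c}   OUT={c*c}
  B4:   IN={c*c}   OUT={c*c}
  B5:   IN={c*c}   OUT={c*c}
  B6:   IN={c*c}   OUT={c*c, f-d}
  B7:   IN={c*c}   OUT={b-f, c*c}

Merge at B3: IN[B3] = OUT[B2] ∩ OUT[B5] = {c*c}
Applying B3's transfer function to that IN value gives OUT[B3] (row B3 above).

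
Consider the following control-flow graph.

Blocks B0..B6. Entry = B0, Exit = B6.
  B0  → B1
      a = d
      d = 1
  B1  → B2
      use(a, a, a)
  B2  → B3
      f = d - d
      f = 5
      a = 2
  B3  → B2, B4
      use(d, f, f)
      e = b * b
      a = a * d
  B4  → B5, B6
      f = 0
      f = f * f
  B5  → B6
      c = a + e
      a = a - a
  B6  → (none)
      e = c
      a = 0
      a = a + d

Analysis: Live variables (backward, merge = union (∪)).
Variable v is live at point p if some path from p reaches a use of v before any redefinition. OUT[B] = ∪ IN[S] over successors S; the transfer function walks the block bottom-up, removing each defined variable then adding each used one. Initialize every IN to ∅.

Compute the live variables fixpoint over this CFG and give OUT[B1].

Fixpoint table:
  B0: | IN={b, c, d} | OUT={a, b, c, d}
  B1: | IN={a, b, c, d} | OUT={b, c, d}
  B2: | IN={b, c, d} | OUT={a, b, c, d, f}
  B3: | IN={a, b, c, d, f} | OUT={a, b, c, d, e}
  B4: | IN={a, c, d, e} | OUT={a, c, d, e}
  B5: | IN={a, d, e} | OUT={c, d}
  B6: | IN={c, d} | OUT={}

Merge at B1: OUT[B1] = IN[B2] = {b, c, d}

Answer: {b, c, d}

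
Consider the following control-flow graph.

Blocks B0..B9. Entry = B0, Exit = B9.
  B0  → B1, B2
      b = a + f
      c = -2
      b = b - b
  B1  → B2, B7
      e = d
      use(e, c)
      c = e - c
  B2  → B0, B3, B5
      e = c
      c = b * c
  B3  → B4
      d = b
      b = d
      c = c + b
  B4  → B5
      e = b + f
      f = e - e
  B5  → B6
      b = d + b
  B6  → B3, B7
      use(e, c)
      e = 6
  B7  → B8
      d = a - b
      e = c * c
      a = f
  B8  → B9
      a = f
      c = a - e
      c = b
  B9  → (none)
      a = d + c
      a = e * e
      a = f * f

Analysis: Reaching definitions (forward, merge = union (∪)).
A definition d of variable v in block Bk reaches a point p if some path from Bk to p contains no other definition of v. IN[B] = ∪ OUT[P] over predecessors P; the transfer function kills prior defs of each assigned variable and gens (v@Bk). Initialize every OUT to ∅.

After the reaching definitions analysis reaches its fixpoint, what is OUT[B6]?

Converged values:
  B0:  IN={b@B0, c@B2, e@B2}  OUT={b@B0, c@B0, e@B2}
  B1:  IN={b@B0, c@B0, e@B2}  OUT={b@B0, c@B1, e@B1}
  B2:  IN={b@B0, c@B0, c@B1, e@B1, e@B2}  OUT={b@B0, c@B2, e@B2}
  B3:  IN={b@B0, b@B5, c@B2, c@B3, d@B3, e@B2, e@B6, f@B4}  OUT={b@B3, c@B3, d@B3, e@B2, e@B6, f@B4}
  B4:  IN={b@B3, c@B3, d@B3, e@B2, e@B6, f@B4}  OUT={b@B3, c@B3, d@B3, e@B4, f@B4}
  B5:  IN={b@B0, b@B3, c@B2, c@B3, d@B3, e@B2, e@B4, f@B4}  OUT={b@B5, c@B2, c@B3, d@B3, e@B2, e@B4, f@B4}
  B6:  IN={b@B5, c@B2, c@B3, d@B3, e@B2, e@B4, f@B4}  OUT={b@B5, c@B2, c@B3, d@B3, e@B6, f@B4}
  B7:  IN={b@B0, b@B5, c@B1, c@B2, c@B3, d@B3, e@B1, e@B6, f@B4}  OUT={a@B7, b@B0, b@B5, c@B1, c@B2, c@B3, d@B7, e@B7, f@B4}
  B8:  IN={a@B7, b@B0, b@B5, c@B1, c@B2, c@B3, d@B7, e@B7, f@B4}  OUT={a@B8, b@B0, b@B5, c@B8, d@B7, e@B7, f@B4}
  B9:  IN={a@B8, b@B0, b@B5, c@B8, d@B7, e@B7, f@B4}  OUT={a@B9, b@B0, b@B5, c@B8, d@B7, e@B7, f@B4}

Merge at B6: IN[B6] = OUT[B5] = {b@B5, c@B2, c@B3, d@B3, e@B2, e@B4, f@B4}
Applying B6's transfer function to that IN value gives OUT[B6] (row B6 above).

Answer: {b@B5, c@B2, c@B3, d@B3, e@B6, f@B4}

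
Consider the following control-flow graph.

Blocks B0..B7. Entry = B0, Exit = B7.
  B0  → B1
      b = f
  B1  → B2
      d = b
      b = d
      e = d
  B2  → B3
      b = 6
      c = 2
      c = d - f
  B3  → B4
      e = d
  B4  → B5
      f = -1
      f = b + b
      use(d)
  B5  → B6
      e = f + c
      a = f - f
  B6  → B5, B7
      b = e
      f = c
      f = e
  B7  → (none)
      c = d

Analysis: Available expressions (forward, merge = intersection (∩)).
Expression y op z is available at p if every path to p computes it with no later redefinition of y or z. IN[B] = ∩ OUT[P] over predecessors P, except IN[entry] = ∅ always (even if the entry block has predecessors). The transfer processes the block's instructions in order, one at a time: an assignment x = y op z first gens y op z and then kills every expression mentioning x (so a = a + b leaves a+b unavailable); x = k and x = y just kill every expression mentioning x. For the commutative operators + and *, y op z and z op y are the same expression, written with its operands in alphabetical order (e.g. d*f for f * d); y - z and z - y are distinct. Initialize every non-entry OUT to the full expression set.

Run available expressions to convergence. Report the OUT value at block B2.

Fixpoint table:
  B0:   IN={}   OUT={}
  B1:   IN={}   OUT={}
  B2:   IN={}   OUT={d-f}
  B3:   IN={d-f}   OUT={d-f}
  B4:   IN={d-f}   OUT={b+b}
  B5:   IN={}   OUT={c+f, f-f}
  B6:   IN={c+f, f-f}   OUT={}
  B7:   IN={}   OUT={}

Merge at B2: IN[B2] = OUT[B1] = {}
Applying B2's transfer function to that IN value gives OUT[B2] (row B2 above).

Answer: {d-f}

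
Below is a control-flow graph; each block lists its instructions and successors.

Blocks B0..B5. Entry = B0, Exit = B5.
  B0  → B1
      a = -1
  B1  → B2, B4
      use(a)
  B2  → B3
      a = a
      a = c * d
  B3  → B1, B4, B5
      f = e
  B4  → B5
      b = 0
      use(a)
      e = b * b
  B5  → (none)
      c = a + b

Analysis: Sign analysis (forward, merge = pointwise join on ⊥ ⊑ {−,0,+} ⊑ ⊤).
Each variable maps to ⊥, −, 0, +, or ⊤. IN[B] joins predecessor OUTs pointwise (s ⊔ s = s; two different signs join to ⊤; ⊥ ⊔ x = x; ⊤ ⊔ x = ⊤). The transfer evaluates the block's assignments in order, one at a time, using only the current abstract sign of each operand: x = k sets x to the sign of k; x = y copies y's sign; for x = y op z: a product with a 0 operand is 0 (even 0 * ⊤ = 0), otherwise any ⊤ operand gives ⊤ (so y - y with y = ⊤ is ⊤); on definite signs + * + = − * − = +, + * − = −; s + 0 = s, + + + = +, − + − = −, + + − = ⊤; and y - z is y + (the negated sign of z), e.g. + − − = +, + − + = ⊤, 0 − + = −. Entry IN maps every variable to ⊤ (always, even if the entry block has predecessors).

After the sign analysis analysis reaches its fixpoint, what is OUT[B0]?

Converged values:
  B0:   IN=(all ⊤)   OUT={a:-; rest ⊤}
  B1:   IN=(all ⊤)   OUT=(all ⊤)
  B2:   IN=(all ⊤)   OUT=(all ⊤)
  B3:   IN=(all ⊤)   OUT=(all ⊤)
  B4:   IN=(all ⊤)   OUT={b:0, e:0; rest ⊤}
  B5:   IN=(all ⊤)   OUT=(all ⊤)

B0 is the boundary node: IN[B0] = {a: ⊤, b: ⊤, c: ⊤, d: ⊤, e: ⊤, f: ⊤}
Applying B0's transfer function to that IN value gives OUT[B0] (row B0 above).

Answer: {a: -, b: ⊤, c: ⊤, d: ⊤, e: ⊤, f: ⊤}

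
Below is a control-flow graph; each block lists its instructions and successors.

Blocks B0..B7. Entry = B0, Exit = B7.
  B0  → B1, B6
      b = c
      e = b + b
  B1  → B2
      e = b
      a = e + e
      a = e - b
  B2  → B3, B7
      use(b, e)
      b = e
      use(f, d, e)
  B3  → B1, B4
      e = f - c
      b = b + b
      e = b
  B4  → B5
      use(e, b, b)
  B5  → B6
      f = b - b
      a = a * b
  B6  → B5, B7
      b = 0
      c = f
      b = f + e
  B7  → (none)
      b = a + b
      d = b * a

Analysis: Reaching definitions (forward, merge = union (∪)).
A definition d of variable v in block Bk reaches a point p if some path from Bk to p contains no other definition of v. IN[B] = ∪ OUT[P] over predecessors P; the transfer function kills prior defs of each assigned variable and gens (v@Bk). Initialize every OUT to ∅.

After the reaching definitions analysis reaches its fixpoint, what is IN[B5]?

Answer: {a@B1, a@B5, b@B3, b@B6, c@B6, e@B0, e@B3, f@B5}

Working:
Converged values:
  B0:  IN={}  OUT={b@B0, e@B0}
  B1:  IN={a@B1, b@B0, b@B3, e@B0, e@B3}  OUT={a@B1, b@B0, b@B3, e@B1}
  B2:  IN={a@B1, b@B0, b@B3, e@B1}  OUT={a@B1, b@B2, e@B1}
  B3:  IN={a@B1, b@B2, e@B1}  OUT={a@B1, b@B3, e@B3}
  B4:  IN={a@B1, b@B3, e@B3}  OUT={a@B1, b@B3, e@B3}
  B5:  IN={a@B1, a@B5, b@B3, b@B6, c@B6, e@B0, e@B3, f@B5}  OUT={a@B5, b@B3, b@B6, c@B6, e@B0, e@B3, f@B5}
  B6:  IN={a@B5, b@B0, b@B3, b@B6, c@B6, e@B0, e@B3, f@B5}  OUT={a@B5, b@B6, c@B6, e@B0, e@B3, f@B5}
  B7:  IN={a@B1, a@B5, b@B2, b@B6, c@B6, e@B0, e@B1, e@B3, f@B5}  OUT={a@B1, a@B5, b@B7, c@B6, d@B7, e@B0, e@B1, e@B3, f@B5}

Merge at B5: IN[B5] = OUT[B4] ⊔ OUT[B6] = {a@B1, a@B5, b@B3, b@B6, c@B6, e@B0, e@B3, f@B5}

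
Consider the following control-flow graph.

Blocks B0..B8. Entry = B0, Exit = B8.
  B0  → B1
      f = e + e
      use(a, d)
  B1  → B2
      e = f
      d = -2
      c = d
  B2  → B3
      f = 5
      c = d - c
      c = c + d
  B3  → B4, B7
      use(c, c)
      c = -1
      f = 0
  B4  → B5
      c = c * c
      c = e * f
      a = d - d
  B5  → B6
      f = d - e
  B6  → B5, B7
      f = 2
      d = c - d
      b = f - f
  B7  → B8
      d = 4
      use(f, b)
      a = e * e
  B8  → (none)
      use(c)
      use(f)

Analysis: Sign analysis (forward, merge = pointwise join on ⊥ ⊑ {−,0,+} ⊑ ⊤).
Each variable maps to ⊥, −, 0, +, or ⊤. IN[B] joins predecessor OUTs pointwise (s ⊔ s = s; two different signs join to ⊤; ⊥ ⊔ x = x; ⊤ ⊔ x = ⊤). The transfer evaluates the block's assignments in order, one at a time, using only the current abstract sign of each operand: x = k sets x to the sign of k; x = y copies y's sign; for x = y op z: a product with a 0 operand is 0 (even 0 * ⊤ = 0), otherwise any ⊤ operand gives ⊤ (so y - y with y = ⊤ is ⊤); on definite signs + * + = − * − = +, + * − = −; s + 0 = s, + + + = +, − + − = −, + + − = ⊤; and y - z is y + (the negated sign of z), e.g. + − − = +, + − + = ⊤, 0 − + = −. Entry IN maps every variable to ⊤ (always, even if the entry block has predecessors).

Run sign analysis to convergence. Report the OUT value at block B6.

Answer: {a: ⊤, b: ⊤, c: 0, d: ⊤, e: ⊤, f: +}

Trace:
Per-block solution:
  B0:  IN=(all ⊤)  OUT=(all ⊤)
  B1:  IN=(all ⊤)  OUT={c:-, d:-; rest ⊤}
  B2:  IN={c:-, d:-; rest ⊤}  OUT={d:-, f:+; rest ⊤}
  B3:  IN={d:-, f:+; rest ⊤}  OUT={c:-, d:-, f:0; rest ⊤}
  B4:  IN={c:-, d:-, f:0; rest ⊤}  OUT={c:0, d:-, f:0; rest ⊤}
  B5:  IN={c:0; rest ⊤}  OUT={c:0; rest ⊤}
  B6:  IN={c:0; rest ⊤}  OUT={c:0, f:+; rest ⊤}
  B7:  IN=(all ⊤)  OUT={d:+; rest ⊤}
  B8:  IN={d:+; rest ⊤}  OUT={d:+; rest ⊤}

Merge at B6: IN[B6] = OUT[B5] = {a: ⊤, b: ⊤, c: 0, d: ⊤, e: ⊤, f: ⊤}
Applying B6's transfer function to that IN value gives OUT[B6] (row B6 above).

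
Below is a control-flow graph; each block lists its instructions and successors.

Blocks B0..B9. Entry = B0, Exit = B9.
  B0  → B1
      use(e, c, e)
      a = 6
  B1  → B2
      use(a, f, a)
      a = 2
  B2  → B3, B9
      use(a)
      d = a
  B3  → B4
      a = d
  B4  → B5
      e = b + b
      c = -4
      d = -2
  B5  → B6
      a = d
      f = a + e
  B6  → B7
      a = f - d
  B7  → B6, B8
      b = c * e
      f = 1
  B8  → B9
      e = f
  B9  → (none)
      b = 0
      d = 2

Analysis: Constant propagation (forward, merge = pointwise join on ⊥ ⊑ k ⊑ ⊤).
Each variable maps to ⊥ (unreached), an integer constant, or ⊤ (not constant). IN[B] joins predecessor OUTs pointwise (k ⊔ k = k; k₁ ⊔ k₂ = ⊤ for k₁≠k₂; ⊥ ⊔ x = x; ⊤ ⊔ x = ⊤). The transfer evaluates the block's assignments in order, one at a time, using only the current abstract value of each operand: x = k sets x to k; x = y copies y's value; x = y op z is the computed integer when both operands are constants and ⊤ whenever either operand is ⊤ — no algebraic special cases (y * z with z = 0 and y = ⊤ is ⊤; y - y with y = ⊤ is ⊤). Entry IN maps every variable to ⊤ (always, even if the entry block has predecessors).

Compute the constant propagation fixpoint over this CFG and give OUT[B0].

Answer: {a: 6, b: ⊤, c: ⊤, d: ⊤, e: ⊤, f: ⊤}

Trace:
Converged values:
  B0:   IN=(all ⊤)   OUT={a:6; rest ⊤}
  B1:   IN={a:6; rest ⊤}   OUT={a:2; rest ⊤}
  B2:   IN={a:2; rest ⊤}   OUT={a:2, d:2; rest ⊤}
  B3:   IN={a:2, d:2; rest ⊤}   OUT={a:2, d:2; rest ⊤}
  B4:   IN={a:2, d:2; rest ⊤}   OUT={a:2, c:-4, d:-2; rest ⊤}
  B5:   IN={a:2, c:-4, d:-2; rest ⊤}   OUT={a:-2, c:-4, d:-2; rest ⊤}
  B6:   IN={c:-4, d:-2; rest ⊤}   OUT={c:-4, d:-2; rest ⊤}
  B7:   IN={c:-4, d:-2; rest ⊤}   OUT={c:-4, d:-2, f:1; rest ⊤}
  B8:   IN={c:-4, d:-2, f:1; rest ⊤}   OUT={c:-4, d:-2, e:1, f:1; rest ⊤}
  B9:   IN=(all ⊤)   OUT={b:0, d:2; rest ⊤}

B0 is the boundary node: IN[B0] = {a: ⊤, b: ⊤, c: ⊤, d: ⊤, e: ⊤, f: ⊤}
Applying B0's transfer function to that IN value gives OUT[B0] (row B0 above).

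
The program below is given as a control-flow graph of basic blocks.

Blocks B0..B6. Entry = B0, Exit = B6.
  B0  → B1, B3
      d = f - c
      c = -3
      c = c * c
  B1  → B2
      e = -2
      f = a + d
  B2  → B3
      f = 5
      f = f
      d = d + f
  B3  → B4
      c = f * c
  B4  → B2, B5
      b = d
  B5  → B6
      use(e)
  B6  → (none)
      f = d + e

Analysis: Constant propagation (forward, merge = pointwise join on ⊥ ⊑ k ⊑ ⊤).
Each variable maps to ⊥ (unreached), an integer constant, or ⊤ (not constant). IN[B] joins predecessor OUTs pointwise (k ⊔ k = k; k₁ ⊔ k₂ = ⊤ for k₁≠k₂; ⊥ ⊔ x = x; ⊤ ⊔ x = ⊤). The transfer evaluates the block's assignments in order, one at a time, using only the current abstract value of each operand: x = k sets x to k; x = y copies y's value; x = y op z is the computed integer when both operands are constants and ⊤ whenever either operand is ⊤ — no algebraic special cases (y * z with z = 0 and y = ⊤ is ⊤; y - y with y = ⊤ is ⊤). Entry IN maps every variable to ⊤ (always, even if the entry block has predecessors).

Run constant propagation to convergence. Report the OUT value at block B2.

Answer: {a: ⊤, b: ⊤, c: ⊤, d: ⊤, e: ⊤, f: 5}

Trace:
Per-block solution:
  B0:  IN=(all ⊤)  OUT={c:9; rest ⊤}
  B1:  IN={c:9; rest ⊤}  OUT={c:9, e:-2; rest ⊤}
  B2:  IN=(all ⊤)  OUT={f:5; rest ⊤}
  B3:  IN=(all ⊤)  OUT=(all ⊤)
  B4:  IN=(all ⊤)  OUT=(all ⊤)
  B5:  IN=(all ⊤)  OUT=(all ⊤)
  B6:  IN=(all ⊤)  OUT=(all ⊤)

Merge at B2: IN[B2] = OUT[B1] ⊔ OUT[B4] = {a: ⊤, b: ⊤, c: ⊤, d: ⊤, e: ⊤, f: ⊤}
Applying B2's transfer function to that IN value gives OUT[B2] (row B2 above).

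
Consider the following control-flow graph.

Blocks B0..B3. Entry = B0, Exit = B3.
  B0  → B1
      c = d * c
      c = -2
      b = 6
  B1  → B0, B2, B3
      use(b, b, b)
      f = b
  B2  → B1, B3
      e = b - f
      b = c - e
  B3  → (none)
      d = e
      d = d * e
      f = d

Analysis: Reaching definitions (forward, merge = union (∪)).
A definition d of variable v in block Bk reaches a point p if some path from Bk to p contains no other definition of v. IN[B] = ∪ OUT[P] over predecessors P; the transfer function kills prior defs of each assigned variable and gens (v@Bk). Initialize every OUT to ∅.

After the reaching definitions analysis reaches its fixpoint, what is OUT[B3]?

Fixpoint table:
  B0: | IN={b@B0, b@B2, c@B0, e@B2, f@B1} | OUT={b@B0, c@B0, e@B2, f@B1}
  B1: | IN={b@B0, b@B2, c@B0, e@B2, f@B1} | OUT={b@B0, b@B2, c@B0, e@B2, f@B1}
  B2: | IN={b@B0, b@B2, c@B0, e@B2, f@B1} | OUT={b@B2, c@B0, e@B2, f@B1}
  B3: | IN={b@B0, b@B2, c@B0, e@B2, f@B1} | OUT={b@B0, b@B2, c@B0, d@B3, e@B2, f@B3}

Merge at B3: IN[B3] = OUT[B1] ⊔ OUT[B2] = {b@B0, b@B2, c@B0, e@B2, f@B1}
Applying B3's transfer function to that IN value gives OUT[B3] (row B3 above).

Answer: {b@B0, b@B2, c@B0, d@B3, e@B2, f@B3}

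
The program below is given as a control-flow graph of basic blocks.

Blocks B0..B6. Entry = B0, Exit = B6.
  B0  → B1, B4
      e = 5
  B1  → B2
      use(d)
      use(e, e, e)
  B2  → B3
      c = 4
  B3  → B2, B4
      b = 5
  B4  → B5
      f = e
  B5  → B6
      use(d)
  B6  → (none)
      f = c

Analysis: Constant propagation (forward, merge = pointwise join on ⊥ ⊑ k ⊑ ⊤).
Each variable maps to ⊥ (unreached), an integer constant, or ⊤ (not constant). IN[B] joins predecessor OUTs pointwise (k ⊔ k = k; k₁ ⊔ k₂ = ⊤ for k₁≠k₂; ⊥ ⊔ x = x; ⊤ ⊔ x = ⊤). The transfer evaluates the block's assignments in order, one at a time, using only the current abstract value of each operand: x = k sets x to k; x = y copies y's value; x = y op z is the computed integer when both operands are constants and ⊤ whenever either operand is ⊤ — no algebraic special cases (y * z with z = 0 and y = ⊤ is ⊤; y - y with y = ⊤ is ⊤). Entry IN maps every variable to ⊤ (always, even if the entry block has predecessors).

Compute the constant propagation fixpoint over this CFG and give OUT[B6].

Converged values:
  B0:   IN=(all ⊤)   OUT={e:5; rest ⊤}
  B1:   IN={e:5; rest ⊤}   OUT={e:5; rest ⊤}
  B2:   IN={e:5; rest ⊤}   OUT={c:4, e:5; rest ⊤}
  B3:   IN={c:4, e:5; rest ⊤}   OUT={b:5, c:4, e:5; rest ⊤}
  B4:   IN={e:5; rest ⊤}   OUT={e:5, f:5; rest ⊤}
  B5:   IN={e:5, f:5; rest ⊤}   OUT={e:5, f:5; rest ⊤}
  B6:   IN={e:5, f:5; rest ⊤}   OUT={e:5; rest ⊤}

Merge at B6: IN[B6] = OUT[B5] = {a: ⊤, b: ⊤, c: ⊤, d: ⊤, e: 5, f: 5}
Applying B6's transfer function to that IN value gives OUT[B6] (row B6 above).

Answer: {a: ⊤, b: ⊤, c: ⊤, d: ⊤, e: 5, f: ⊤}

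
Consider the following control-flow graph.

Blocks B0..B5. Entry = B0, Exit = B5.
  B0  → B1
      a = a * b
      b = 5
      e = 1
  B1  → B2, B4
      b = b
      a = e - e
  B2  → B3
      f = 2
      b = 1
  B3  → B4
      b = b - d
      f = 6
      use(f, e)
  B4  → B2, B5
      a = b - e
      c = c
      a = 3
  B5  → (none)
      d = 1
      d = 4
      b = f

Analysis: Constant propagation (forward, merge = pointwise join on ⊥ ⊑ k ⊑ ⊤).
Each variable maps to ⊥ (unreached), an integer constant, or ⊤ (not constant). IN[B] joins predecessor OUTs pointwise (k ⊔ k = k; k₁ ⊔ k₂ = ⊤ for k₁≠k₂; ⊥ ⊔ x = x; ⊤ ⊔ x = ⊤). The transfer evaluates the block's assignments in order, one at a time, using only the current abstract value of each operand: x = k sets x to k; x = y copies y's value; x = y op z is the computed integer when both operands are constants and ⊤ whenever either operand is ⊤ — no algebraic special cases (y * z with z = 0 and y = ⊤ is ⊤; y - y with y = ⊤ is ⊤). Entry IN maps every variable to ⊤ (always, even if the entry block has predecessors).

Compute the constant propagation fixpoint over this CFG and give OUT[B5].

Answer: {a: 3, b: ⊤, c: ⊤, d: 4, e: 1, f: ⊤}

Working:
Fixpoint table:
  B0: | IN=(all ⊤) | OUT={b:5, e:1; rest ⊤}
  B1: | IN={b:5, e:1; rest ⊤} | OUT={a:0, b:5, e:1; rest ⊤}
  B2: | IN={e:1; rest ⊤} | OUT={b:1, e:1, f:2; rest ⊤}
  B3: | IN={b:1, e:1, f:2; rest ⊤} | OUT={e:1, f:6; rest ⊤}
  B4: | IN={e:1; rest ⊤} | OUT={a:3, e:1; rest ⊤}
  B5: | IN={a:3, e:1; rest ⊤} | OUT={a:3, d:4, e:1; rest ⊤}

Merge at B5: IN[B5] = OUT[B4] = {a: 3, b: ⊤, c: ⊤, d: ⊤, e: 1, f: ⊤}
Applying B5's transfer function to that IN value gives OUT[B5] (row B5 above).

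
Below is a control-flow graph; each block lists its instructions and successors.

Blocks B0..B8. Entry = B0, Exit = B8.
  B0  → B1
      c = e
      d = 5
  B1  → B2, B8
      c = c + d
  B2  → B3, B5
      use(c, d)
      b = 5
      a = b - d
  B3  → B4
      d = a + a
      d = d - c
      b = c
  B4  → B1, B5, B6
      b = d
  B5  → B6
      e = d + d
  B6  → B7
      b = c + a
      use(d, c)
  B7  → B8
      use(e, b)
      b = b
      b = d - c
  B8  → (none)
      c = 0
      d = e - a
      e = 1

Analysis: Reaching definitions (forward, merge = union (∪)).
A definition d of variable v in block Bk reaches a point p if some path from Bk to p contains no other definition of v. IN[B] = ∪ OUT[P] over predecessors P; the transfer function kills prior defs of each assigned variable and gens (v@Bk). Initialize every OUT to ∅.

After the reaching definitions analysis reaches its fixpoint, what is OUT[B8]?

Answer: {a@B2, b@B4, b@B7, c@B8, d@B8, e@B8}

Trace:
Fixpoint table:
  B0:  IN={}  OUT={c@B0, d@B0}
  B1:  IN={a@B2, b@B4, c@B0, c@B1, d@B0, d@B3}  OUT={a@B2, b@B4, c@B1, d@B0, d@B3}
  B2:  IN={a@B2, b@B4, c@B1, d@B0, d@B3}  OUT={a@B2, b@B2, c@B1, d@B0, d@B3}
  B3:  IN={a@B2, b@B2, c@B1, d@B0, d@B3}  OUT={a@B2, b@B3, c@B1, d@B3}
  B4:  IN={a@B2, b@B3, c@B1, d@B3}  OUT={a@B2, b@B4, c@B1, d@B3}
  B5:  IN={a@B2, b@B2, b@B4, c@B1, d@B0, d@B3}  OUT={a@B2, b@B2, b@B4, c@B1, d@B0, d@B3, e@B5}
  B6:  IN={a@B2, b@B2, b@B4, c@B1, d@B0, d@B3, e@B5}  OUT={a@B2, b@B6, c@B1, d@B0, d@B3, e@B5}
  B7:  IN={a@B2, b@B6, c@B1, d@B0, d@B3, e@B5}  OUT={a@B2, b@B7, c@B1, d@B0, d@B3, e@B5}
  B8:  IN={a@B2, b@B4, b@B7, c@B1, d@B0, d@B3, e@B5}  OUT={a@B2, b@B4, b@B7, c@B8, d@B8, e@B8}

Merge at B8: IN[B8] = OUT[B1] ⊔ OUT[B7] = {a@B2, b@B4, b@B7, c@B1, d@B0, d@B3, e@B5}
Applying B8's transfer function to that IN value gives OUT[B8] (row B8 above).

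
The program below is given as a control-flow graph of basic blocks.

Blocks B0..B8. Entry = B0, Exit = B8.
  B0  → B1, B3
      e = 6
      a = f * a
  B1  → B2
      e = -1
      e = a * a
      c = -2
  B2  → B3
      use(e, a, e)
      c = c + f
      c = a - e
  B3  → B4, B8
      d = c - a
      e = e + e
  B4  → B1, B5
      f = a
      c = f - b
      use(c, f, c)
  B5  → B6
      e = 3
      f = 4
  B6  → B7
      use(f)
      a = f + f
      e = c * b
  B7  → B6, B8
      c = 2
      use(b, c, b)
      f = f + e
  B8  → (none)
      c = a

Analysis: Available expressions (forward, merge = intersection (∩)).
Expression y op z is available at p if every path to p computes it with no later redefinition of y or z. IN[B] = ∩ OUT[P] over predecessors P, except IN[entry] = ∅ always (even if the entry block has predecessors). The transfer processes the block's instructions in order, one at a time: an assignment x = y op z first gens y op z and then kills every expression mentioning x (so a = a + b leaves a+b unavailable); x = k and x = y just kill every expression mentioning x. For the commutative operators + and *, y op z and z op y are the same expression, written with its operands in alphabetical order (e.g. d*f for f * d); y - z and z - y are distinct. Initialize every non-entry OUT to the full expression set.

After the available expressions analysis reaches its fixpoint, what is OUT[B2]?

Per-block solution:
  B0:  IN={}  OUT={}
  B1:  IN={}  OUT={a*a}
  B2:  IN={a*a}  OUT={a*a, a-e}
  B3:  IN={}  OUT={c-a}
  B4:  IN={c-a}  OUT={f-b}
  B5:  IN={f-b}  OUT={}
  B6:  IN={}  OUT={b*c, f+f}
  B7:  IN={b*c, f+f}  OUT={}
  B8:  IN={}  OUT={}

Merge at B2: IN[B2] = OUT[B1] = {a*a}
Applying B2's transfer function to that IN value gives OUT[B2] (row B2 above).

Answer: {a*a, a-e}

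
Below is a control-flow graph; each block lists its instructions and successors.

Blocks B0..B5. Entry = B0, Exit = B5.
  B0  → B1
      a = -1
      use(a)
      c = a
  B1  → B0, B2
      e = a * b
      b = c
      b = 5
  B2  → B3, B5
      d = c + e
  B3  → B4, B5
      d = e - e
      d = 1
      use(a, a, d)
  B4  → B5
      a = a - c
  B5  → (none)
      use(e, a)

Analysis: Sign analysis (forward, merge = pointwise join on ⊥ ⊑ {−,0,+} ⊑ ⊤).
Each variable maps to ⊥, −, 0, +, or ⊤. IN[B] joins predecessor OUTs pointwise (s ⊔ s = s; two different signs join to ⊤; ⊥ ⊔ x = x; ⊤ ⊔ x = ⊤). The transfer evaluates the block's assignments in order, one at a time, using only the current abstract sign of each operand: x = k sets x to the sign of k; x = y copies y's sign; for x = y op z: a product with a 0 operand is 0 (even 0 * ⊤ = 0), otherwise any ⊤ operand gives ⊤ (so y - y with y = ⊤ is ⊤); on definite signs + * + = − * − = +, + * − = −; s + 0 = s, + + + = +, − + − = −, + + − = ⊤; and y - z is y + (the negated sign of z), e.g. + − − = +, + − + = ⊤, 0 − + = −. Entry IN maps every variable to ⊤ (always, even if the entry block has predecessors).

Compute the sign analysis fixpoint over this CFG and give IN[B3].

Fixpoint table:
  B0: | IN=(all ⊤) | OUT={a:-, c:-; rest ⊤}
  B1: | IN={a:-, c:-; rest ⊤} | OUT={a:-, b:+, c:-; rest ⊤}
  B2: | IN={a:-, b:+, c:-; rest ⊤} | OUT={a:-, b:+, c:-; rest ⊤}
  B3: | IN={a:-, b:+, c:-; rest ⊤} | OUT={a:-, b:+, c:-, d:+; rest ⊤}
  B4: | IN={a:-, b:+, c:-, d:+; rest ⊤} | OUT={b:+, c:-, d:+; rest ⊤}
  B5: | IN={b:+, c:-; rest ⊤} | OUT={b:+, c:-; rest ⊤}

Merge at B3: IN[B3] = OUT[B2] = {a: -, b: +, c: -, d: ⊤, e: ⊤, f: ⊤}

Answer: {a: -, b: +, c: -, d: ⊤, e: ⊤, f: ⊤}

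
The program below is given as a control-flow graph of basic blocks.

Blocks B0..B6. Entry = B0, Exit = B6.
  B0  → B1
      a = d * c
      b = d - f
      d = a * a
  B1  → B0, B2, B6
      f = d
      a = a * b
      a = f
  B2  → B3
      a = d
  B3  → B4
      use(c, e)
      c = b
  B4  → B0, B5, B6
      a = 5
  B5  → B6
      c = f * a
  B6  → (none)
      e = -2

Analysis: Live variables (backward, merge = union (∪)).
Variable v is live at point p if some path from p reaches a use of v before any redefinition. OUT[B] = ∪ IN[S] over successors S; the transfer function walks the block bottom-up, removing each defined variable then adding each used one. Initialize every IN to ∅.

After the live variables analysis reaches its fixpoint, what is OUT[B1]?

Per-block solution:
  B0: | IN={c, d, e, f} | OUT={a, b, c, d, e}
  B1: | IN={a, b, c, d, e} | OUT={b, c, d, e, f}
  B2: | IN={b, c, d, e, f} | OUT={b, c, d, e, f}
  B3: | IN={b, c, d, e, f} | OUT={c, d, e, f}
  B4: | IN={c, d, e, f} | OUT={a, c, d, e, f}
  B5: | IN={a, f} | OUT={}
  B6: | IN={} | OUT={}

Merge at B1: OUT[B1] = IN[B0] ⊔ IN[B2] ⊔ IN[B6] = {b, c, d, e, f}

Answer: {b, c, d, e, f}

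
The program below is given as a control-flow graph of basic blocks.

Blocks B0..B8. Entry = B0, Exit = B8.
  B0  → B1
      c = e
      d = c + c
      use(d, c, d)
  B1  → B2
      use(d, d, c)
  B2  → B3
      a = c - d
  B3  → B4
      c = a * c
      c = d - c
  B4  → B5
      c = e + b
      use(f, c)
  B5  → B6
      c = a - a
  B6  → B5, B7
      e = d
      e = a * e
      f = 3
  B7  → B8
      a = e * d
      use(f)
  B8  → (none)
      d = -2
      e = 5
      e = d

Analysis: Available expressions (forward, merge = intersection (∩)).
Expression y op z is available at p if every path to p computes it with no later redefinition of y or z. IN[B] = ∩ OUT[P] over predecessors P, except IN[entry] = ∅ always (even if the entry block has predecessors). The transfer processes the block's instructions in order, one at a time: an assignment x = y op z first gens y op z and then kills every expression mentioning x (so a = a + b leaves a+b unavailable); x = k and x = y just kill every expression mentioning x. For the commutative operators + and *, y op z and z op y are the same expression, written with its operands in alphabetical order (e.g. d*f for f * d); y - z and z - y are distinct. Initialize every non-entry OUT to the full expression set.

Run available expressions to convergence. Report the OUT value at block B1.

Converged values:
  B0:  IN={}  OUT={c+c}
  B1:  IN={c+c}  OUT={c+c}
  B2:  IN={c+c}  OUT={c+c, c-d}
  B3:  IN={c+c, c-d}  OUT={}
  B4:  IN={}  OUT={b+e}
  B5:  IN={}  OUT={a-a}
  B6:  IN={a-a}  OUT={a-a}
  B7:  IN={a-a}  OUT={d*e}
  B8:  IN={d*e}  OUT={}

Merge at B1: IN[B1] = OUT[B0] = {c+c}
Applying B1's transfer function to that IN value gives OUT[B1] (row B1 above).

Answer: {c+c}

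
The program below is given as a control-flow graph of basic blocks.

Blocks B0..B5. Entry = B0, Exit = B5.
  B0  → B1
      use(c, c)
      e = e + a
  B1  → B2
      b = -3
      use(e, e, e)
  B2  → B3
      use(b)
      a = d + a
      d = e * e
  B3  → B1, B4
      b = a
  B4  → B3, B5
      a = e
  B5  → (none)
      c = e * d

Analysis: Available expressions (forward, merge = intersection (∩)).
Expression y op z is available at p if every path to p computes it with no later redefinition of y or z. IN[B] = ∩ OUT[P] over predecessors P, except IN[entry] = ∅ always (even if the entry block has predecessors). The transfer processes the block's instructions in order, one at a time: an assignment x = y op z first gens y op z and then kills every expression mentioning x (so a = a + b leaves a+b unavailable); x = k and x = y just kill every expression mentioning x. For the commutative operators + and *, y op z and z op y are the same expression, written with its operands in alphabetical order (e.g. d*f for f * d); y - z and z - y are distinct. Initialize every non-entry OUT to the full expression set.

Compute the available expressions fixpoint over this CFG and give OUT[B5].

Converged values:
  B0:   IN={}   OUT={}
  B1:   IN={}   OUT={}
  B2:   IN={}   OUT={e*e}
  B3:   IN={e*e}   OUT={e*e}
  B4:   IN={e*e}   OUT={e*e}
  B5:   IN={e*e}   OUT={d*e, e*e}

Merge at B5: IN[B5] = OUT[B4] = {e*e}
Applying B5's transfer function to that IN value gives OUT[B5] (row B5 above).

Answer: {d*e, e*e}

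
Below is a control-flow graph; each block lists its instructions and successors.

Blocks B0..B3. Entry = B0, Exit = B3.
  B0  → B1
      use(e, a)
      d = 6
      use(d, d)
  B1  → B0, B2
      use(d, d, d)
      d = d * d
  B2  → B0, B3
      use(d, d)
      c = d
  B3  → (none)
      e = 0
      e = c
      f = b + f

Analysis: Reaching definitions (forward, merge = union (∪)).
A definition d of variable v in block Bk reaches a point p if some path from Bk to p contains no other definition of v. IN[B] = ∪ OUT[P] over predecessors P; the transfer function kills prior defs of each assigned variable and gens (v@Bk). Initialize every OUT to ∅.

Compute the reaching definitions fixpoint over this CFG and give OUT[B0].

Answer: {c@B2, d@B0}

Derivation:
Converged values:
  B0: | IN={c@B2, d@B1} | OUT={c@B2, d@B0}
  B1: | IN={c@B2, d@B0} | OUT={c@B2, d@B1}
  B2: | IN={c@B2, d@B1} | OUT={c@B2, d@B1}
  B3: | IN={c@B2, d@B1} | OUT={c@B2, d@B1, e@B3, f@B3}

Merge at B0 (entry node, so the boundary value {} is joined with the incoming edge(s)): IN[B0] = {} ⊔ OUT[B1] ⊔ OUT[B2] = {c@B2, d@B1}
Applying B0's transfer function to that IN value gives OUT[B0] (row B0 above).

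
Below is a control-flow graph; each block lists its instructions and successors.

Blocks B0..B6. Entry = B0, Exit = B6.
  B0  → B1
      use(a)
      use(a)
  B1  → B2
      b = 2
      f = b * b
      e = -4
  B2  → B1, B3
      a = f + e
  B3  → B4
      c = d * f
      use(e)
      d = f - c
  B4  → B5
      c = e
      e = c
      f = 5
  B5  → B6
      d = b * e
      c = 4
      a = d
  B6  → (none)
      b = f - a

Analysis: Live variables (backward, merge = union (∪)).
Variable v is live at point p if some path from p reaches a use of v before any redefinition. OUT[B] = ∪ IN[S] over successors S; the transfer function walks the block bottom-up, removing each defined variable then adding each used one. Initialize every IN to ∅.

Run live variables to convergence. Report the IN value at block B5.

Converged values:
  B0:   IN={a, d}   OUT={d}
  B1:   IN={d}   OUT={b, d, e, f}
  B2:   IN={b, d, e, f}   OUT={b, d, e, f}
  B3:   IN={b, d, e, f}   OUT={b, e}
  B4:   IN={b, e}   OUT={b, e, f}
  B5:   IN={b, e, f}   OUT={a, f}
  B6:   IN={a, f}   OUT={}

Merge at B5: OUT[B5] = IN[B6] = {a, f}
Applying B5's transfer function to that OUT value gives IN[B5] (row B5 above).

Answer: {b, e, f}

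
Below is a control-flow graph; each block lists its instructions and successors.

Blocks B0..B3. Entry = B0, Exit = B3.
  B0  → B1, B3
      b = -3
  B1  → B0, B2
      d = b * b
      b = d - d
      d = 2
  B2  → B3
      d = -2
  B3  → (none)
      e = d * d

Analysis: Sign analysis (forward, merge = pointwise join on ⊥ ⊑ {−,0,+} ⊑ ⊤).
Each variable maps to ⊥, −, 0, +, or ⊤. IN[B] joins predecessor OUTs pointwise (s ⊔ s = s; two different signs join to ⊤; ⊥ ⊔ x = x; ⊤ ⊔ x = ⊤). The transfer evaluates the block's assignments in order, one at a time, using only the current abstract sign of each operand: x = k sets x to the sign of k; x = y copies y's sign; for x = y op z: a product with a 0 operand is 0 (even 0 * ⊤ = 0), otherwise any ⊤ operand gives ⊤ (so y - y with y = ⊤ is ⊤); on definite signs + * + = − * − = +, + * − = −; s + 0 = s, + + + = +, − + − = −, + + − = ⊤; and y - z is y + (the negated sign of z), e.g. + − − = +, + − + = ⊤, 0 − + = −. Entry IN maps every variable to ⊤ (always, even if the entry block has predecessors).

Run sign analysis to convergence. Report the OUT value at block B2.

Answer: {a: ⊤, b: ⊤, c: ⊤, d: -, e: ⊤, f: ⊤}

Working:
Per-block solution:
  B0:  IN=(all ⊤)  OUT={b:-; rest ⊤}
  B1:  IN={b:-; rest ⊤}  OUT={d:+; rest ⊤}
  B2:  IN={d:+; rest ⊤}  OUT={d:-; rest ⊤}
  B3:  IN=(all ⊤)  OUT=(all ⊤)

Merge at B2: IN[B2] = OUT[B1] = {a: ⊤, b: ⊤, c: ⊤, d: +, e: ⊤, f: ⊤}
Applying B2's transfer function to that IN value gives OUT[B2] (row B2 above).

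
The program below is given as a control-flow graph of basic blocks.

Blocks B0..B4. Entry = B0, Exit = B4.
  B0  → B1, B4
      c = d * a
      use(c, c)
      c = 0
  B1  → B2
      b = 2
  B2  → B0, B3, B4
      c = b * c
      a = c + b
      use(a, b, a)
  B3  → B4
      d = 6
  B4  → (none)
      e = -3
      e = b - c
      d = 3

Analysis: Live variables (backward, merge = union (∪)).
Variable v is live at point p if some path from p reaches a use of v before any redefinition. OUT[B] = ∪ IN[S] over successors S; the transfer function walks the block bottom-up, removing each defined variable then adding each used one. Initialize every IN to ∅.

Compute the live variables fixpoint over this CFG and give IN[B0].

Converged values:
  B0:  IN={a, b, d}  OUT={b, c, d}
  B1:  IN={c, d}  OUT={b, c, d}
  B2:  IN={b, c, d}  OUT={a, b, c, d}
  B3:  IN={b, c}  OUT={b, c}
  B4:  IN={b, c}  OUT={}

Merge at B0: OUT[B0] = IN[B1] ⊔ IN[B4] = {b, c, d}
Applying B0's transfer function to that OUT value gives IN[B0] (row B0 above).

Answer: {a, b, d}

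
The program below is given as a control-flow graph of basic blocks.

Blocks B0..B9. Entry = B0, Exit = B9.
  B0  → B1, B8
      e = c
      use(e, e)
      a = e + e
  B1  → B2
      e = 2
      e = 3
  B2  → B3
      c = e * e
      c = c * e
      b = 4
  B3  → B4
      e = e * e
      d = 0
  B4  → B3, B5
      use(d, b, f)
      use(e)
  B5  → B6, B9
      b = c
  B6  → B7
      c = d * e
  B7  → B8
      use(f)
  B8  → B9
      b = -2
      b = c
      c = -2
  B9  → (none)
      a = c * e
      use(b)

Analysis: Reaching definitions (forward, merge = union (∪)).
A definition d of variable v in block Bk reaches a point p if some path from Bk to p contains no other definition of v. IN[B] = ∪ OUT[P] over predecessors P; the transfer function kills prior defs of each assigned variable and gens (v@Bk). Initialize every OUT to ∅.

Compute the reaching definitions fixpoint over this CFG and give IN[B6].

Answer: {a@B0, b@B5, c@B2, d@B3, e@B3}

Derivation:
Converged values:
  B0: | IN={} | OUT={a@B0, e@B0}
  B1: | IN={a@B0, e@B0} | OUT={a@B0, e@B1}
  B2: | IN={a@B0, e@B1} | OUT={a@B0, b@B2, c@B2, e@B1}
  B3: | IN={a@B0, b@B2, c@B2, d@B3, e@B1, e@B3} | OUT={a@B0, b@B2, c@B2, d@B3, e@B3}
  B4: | IN={a@B0, b@B2, c@B2, d@B3, e@B3} | OUT={a@B0, b@B2, c@B2, d@B3, e@B3}
  B5: | IN={a@B0, b@B2, c@B2, d@B3, e@B3} | OUT={a@B0, b@B5, c@B2, d@B3, e@B3}
  B6: | IN={a@B0, b@B5, c@B2, d@B3, e@B3} | OUT={a@B0, b@B5, c@B6, d@B3, e@B3}
  B7: | IN={a@B0, b@B5, c@B6, d@B3, e@B3} | OUT={a@B0, b@B5, c@B6, d@B3, e@B3}
  B8: | IN={a@B0, b@B5, c@B6, d@B3, e@B0, e@B3} | OUT={a@B0, b@B8, c@B8, d@B3, e@B0, e@B3}
  B9: | IN={a@B0, b@B5, b@B8, c@B2, c@B8, d@B3, e@B0, e@B3} | OUT={a@B9, b@B5, b@B8, c@B2, c@B8, d@B3, e@B0, e@B3}

Merge at B6: IN[B6] = OUT[B5] = {a@B0, b@B5, c@B2, d@B3, e@B3}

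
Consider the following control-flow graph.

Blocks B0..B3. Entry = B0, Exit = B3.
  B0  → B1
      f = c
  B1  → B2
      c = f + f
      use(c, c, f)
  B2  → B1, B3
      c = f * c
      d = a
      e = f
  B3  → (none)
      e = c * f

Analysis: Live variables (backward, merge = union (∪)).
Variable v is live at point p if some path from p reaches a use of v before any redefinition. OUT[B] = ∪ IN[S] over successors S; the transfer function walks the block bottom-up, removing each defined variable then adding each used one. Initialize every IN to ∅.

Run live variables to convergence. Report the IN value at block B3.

Answer: {c, f}

Derivation:
Per-block solution:
  B0: | IN={a, c} | OUT={a, f}
  B1: | IN={a, f} | OUT={a, c, f}
  B2: | IN={a, c, f} | OUT={a, c, f}
  B3: | IN={c, f} | OUT={}

B3 is the boundary node: OUT[B3] = {}
Applying B3's transfer function to that OUT value gives IN[B3] (row B3 above).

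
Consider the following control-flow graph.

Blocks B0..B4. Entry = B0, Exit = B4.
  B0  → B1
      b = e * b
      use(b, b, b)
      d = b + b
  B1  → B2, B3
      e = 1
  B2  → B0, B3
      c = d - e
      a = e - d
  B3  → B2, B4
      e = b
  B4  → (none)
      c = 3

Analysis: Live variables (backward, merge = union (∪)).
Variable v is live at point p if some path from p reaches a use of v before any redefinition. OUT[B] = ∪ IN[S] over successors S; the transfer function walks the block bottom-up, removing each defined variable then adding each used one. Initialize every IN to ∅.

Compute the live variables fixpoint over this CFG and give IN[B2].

Converged values:
  B0: | IN={b, e} | OUT={b, d}
  B1: | IN={b, d} | OUT={b, d, e}
  B2: | IN={b, d, e} | OUT={b, d, e}
  B3: | IN={b, d} | OUT={b, d, e}
  B4: | IN={} | OUT={}

Merge at B2: OUT[B2] = IN[B0] ⊔ IN[B3] = {b, d, e}
Applying B2's transfer function to that OUT value gives IN[B2] (row B2 above).

Answer: {b, d, e}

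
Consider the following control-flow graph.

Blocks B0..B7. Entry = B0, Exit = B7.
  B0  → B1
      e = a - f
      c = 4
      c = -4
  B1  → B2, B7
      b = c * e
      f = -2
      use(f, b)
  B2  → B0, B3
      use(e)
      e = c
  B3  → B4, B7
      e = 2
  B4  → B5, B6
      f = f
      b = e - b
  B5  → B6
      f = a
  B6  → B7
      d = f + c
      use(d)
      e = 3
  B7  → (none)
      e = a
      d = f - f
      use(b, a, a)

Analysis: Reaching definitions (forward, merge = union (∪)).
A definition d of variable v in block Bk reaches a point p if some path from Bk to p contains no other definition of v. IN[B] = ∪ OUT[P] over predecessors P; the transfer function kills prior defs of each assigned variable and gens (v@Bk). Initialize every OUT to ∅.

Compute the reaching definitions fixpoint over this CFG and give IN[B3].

Answer: {b@B1, c@B0, e@B2, f@B1}

Trace:
Fixpoint table:
  B0:   IN={b@B1, c@B0, e@B2, f@B1}   OUT={b@B1, c@B0, e@B0, f@B1}
  B1:   IN={b@B1, c@B0, e@B0, f@B1}   OUT={b@B1, c@B0, e@B0, f@B1}
  B2:   IN={b@B1, c@B0, e@B0, f@B1}   OUT={b@B1, c@B0, e@B2, f@B1}
  B3:   IN={b@B1, c@B0, e@B2, f@B1}   OUT={b@B1, c@B0, e@B3, f@B1}
  B4:   IN={b@B1, c@B0, e@B3, f@B1}   OUT={b@B4, c@B0, e@B3, f@B4}
  B5:   IN={b@B4, c@B0, e@B3, f@B4}   OUT={b@B4, c@B0, e@B3, f@B5}
  B6:   IN={b@B4, c@B0, e@B3, f@B4, f@B5}   OUT={b@B4, c@B0, d@B6, e@B6, f@B4, f@B5}
  B7:   IN={b@B1, b@B4, c@B0, d@B6, e@B0, e@B3, e@B6, f@B1, f@B4, f@B5}   OUT={b@B1, b@B4, c@B0, d@B7, e@B7, f@B1, f@B4, f@B5}

Merge at B3: IN[B3] = OUT[B2] = {b@B1, c@B0, e@B2, f@B1}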